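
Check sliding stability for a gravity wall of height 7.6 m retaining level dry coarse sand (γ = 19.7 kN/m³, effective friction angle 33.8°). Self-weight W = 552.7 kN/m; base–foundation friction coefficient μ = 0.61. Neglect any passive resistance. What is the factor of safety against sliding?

K_a = tan²(45° − 33.8°/2) = 0.2851.
P_a = ½K_aγH² = 0.5×0.2851×19.7×7.6² = 162.2 kN/m, acting at H/3 = 2.533 m above the base.
FS_sliding = μW / P_a = 0.61×552.7 / 162.2 = 2.079.

2.08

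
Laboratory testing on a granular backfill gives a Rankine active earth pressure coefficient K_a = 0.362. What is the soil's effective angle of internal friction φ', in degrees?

K_a = tan²(45° − φ/2) ⇒ 45° − φ/2 = arctan(√0.362) = 31.03°.
φ = 2(45° − 31.03°) = 27.93°.

27.9°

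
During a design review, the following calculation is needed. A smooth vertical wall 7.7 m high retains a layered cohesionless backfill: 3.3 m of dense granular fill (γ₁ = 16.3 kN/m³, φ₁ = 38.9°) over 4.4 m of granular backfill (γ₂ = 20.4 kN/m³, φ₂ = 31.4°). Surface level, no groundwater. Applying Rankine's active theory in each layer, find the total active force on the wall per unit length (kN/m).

K_a1 = tan²(45°−38.9°/2) = 0.2285; K_a2 = tan²(45°−31.4°/2) = 0.3149.
Layer 1: σ at base = K_a1 γ₁ h₁ = 12.29 kPa; P₁ = ½×12.29×3.3 = 20.28.
Layer 2: σ_v at top = γ₁h₁ = 53.79; σ_h top = K_a2×53.79 = 16.94; σ_h base = K_a2×(53.79+20.4×4.4) = 45.21.
P₂ = ½(16.94+45.21)×4.4 = 136.7. Total P_a = 20.28+136.7 = 157.0 kN/m.

157 kN/m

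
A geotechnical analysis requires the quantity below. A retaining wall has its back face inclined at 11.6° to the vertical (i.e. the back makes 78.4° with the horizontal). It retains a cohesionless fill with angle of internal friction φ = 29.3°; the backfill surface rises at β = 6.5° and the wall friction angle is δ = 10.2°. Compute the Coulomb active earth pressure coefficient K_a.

K_a = sin²(α+φ) / [sin²α · sin(α−δ) · (1 + √{sin(φ+δ)sin(φ−β) / (sin(α−δ)sin(α+β))})²].
With α = 78.4°, φ = 29.3°, δ = 10.2°, β = 6.5°: K_a = 0.4431.

0.443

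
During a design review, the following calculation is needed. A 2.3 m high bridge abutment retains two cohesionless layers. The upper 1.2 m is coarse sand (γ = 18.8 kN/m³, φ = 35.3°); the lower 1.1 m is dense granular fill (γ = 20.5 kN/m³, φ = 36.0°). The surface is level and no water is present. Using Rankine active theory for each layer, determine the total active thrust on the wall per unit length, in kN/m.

K_a1 = tan²(45°−35.3°/2) = 0.2675; K_a2 = tan²(45°−36.0°/2) = 0.2596.
Layer 1: σ at base = K_a1 γ₁ h₁ = 6.036 kPa; P₁ = ½×6.036×1.2 = 3.621.
Layer 2: σ_v at top = γ₁h₁ = 22.56; σ_h top = K_a2×22.56 = 5.857; σ_h base = K_a2×(22.56+20.5×1.1) = 11.71.
P₂ = ½(5.857+11.71)×1.1 = 9.663. Total P_a = 3.621+9.663 = 13.28 kN/m.

13.3 kN/m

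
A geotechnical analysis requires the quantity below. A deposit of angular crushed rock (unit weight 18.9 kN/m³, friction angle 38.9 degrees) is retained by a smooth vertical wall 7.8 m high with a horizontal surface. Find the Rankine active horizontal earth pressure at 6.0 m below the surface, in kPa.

K_a = (1 − sin φ)/(1 + sin φ) = 0.2285.
σ_h = K_a γ z = 0.2285 × 18.9 × 6.0 = 25.92 kPa.

25.9 kPa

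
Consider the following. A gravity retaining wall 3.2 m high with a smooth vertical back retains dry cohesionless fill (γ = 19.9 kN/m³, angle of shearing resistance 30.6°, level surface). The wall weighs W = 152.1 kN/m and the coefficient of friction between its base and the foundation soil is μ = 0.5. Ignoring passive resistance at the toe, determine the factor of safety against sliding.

K_a = tan²(45° − 30.6°/2) = 0.3253.
P_a = ½K_aγH² = 0.5×0.3253×19.9×3.2² = 33.15 kN/m, acting at H/3 = 1.067 m above the base.
FS_sliding = μW / P_a = 0.5×152.1 / 33.15 = 2.294.

2.29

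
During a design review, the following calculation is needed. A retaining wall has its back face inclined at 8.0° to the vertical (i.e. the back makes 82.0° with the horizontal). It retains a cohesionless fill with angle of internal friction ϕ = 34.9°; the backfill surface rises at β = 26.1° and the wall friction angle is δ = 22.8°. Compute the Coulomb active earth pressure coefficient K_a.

0.483

K_a = sin²(α+φ) / [sin²α · sin(α−δ) · (1 + √{sin(φ+δ)sin(φ−β) / (sin(α−δ)sin(α+β))})²].
With α = 82.0°, φ = 34.9°, δ = 22.8°, β = 26.1°: K_a = 0.4831.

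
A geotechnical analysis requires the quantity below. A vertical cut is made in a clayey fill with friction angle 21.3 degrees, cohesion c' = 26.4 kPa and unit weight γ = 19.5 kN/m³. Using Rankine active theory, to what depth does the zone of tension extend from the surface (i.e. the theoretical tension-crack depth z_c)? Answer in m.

K_a = tan²(45° − 21.3°/2) = 0.4671; √K_a = 0.6834.
The active pressure is zero where K_a γ z = 2c√K_a, so z_c = 2c/(γ√K_a) = 2×26.4/(19.5×0.6834) = 3.962 m.

3.96 m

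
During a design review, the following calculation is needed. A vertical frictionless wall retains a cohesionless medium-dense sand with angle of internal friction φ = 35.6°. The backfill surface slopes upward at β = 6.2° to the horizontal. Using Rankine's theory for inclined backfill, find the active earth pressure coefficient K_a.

0.268

K_a = cos β · (cos β − √(cos²β − cos²φ)) / (cos β + √(cos²β − cos²φ)).
cos β = 0.9942, cos φ = 0.8131, √(cos²β − cos²φ) = 0.5720.
K_a = 0.9942 × (0.9942 − 0.5720)/(0.9942 + 0.5720) = 0.2680.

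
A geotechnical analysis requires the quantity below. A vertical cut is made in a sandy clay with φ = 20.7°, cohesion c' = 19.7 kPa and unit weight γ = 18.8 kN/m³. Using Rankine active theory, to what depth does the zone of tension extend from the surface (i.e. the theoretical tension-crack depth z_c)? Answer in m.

K_a = tan²(45° − 20.7°/2) = 0.4777; √K_a = 0.6911.
The active pressure is zero where K_a γ z = 2c√K_a, so z_c = 2c/(γ√K_a) = 2×19.7/(18.8×0.6911) = 3.032 m.

3.03 m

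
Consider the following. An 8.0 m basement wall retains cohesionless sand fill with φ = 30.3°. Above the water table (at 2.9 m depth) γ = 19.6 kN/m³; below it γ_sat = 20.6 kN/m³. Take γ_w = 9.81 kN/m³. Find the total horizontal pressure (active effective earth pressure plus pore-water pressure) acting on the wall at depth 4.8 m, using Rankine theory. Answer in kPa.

K_a = (1 − sin φ)/(1 + sin φ) = 0.3293.
γ' = 20.6 − 9.81 = 10.79 kN/m³.
Effective vertical stress at 4.8 m: σ'_v = 19.6×2.9 + 10.79×1.90 = 77.34 kPa.
σ'_h = K_a σ'_v = 0.3293 × 77.34 = 25.47 kPa; u = γ_w × 1.90 = 18.64 kPa.
Total σ_h = 25.47 + 18.64 = 44.11 kPa.

44.1 kPa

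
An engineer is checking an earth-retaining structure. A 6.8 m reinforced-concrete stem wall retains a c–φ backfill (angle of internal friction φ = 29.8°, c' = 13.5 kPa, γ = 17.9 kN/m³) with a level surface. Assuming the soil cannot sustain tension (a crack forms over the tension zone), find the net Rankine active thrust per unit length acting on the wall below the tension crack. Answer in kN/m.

K_a = 0.3360; √K_a = 0.5797.
Tension-crack depth z_c = 2c/(γ√K_a) = 2×13.5/(17.9×0.5797) = 2.602 m.
σ_a at base = K_a γ H − 2c√K_a = 0.3360×17.9×6.8 − 2×13.5×0.5797 = 25.25 kPa.
P_a = ½ × 25.25 × (H − z_c) = 0.5×25.25×4.198 = 53.00 kN/m.

53.0 kN/m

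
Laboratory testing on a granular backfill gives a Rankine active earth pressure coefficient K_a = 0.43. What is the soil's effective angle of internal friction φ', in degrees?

K_a = tan²(45° − φ/2) ⇒ 45° − φ/2 = arctan(√0.43) = 33.25°.
φ = 2(45° − 33.25°) = 23.49°.

23.5°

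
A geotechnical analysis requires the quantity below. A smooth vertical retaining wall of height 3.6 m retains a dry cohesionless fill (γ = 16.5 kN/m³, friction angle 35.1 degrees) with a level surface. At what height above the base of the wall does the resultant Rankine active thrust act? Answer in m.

K_a = 0.2698.
The pressure distribution is triangular, so the resultant acts at H/3 above the base = 3.6/3 = 1.200 m.

1.20 m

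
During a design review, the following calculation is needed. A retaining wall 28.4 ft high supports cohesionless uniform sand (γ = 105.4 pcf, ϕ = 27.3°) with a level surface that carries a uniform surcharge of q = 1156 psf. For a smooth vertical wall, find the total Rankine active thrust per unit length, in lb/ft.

K_a = tan²(45° − φ/2) = 0.3711.
Soil triangle: ½ K_a γ H² = 0.5×0.3711×105.4×28.4² = 15780 lb/ft.
Surcharge rectangle: K_a q H = 0.3711×1156×28.4 = 12180 lb/ft.
Total = 15780 + 12180 = 27960 lb/ft.

28000 lb/ft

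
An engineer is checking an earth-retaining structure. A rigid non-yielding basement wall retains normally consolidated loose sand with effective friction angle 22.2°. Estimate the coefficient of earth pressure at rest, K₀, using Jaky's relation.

K₀ = 1 − sin φ' = 1 − sin 22.2° = 0.6222.

0.622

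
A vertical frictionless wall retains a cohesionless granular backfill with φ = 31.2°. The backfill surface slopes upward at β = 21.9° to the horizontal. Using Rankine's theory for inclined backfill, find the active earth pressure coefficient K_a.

K_a = cos β · (cos β − √(cos²β − cos²φ)) / (cos β + √(cos²β − cos²φ)).
cos β = 0.9278, cos φ = 0.8554, √(cos²β − cos²φ) = 0.3595.
K_a = 0.9278 × (0.9278 − 0.3595)/(0.9278 + 0.3595) = 0.4096.

0.410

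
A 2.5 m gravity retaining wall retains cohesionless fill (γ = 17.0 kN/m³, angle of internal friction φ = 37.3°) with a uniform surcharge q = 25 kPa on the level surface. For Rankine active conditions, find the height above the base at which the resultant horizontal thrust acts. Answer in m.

K_a = 0.2453.
Triangular part P₁ = ½K_aγH² = 13.03 at H/3 = 0.8333 m; rectangular part P₂ = K_a q H = 15.33 at H/2 = 1.250 m.
ȳ = (P₁·0.8333 + P₂·1.250)/(P₁+P₂) = 1.059 m.

1.06 m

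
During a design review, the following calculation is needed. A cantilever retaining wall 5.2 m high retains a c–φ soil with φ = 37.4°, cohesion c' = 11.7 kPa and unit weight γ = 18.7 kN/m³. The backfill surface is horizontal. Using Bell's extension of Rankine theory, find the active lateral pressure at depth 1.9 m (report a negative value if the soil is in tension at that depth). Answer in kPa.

K_a = (1 − sin φ)/(1 + sin φ) = 0.2443.
σ_a = K_a γ z − 2c√K_a = 0.2443×18.7×1.9 − 2×11.7×0.4942 = -2.886 kPa.

-2.89 kPa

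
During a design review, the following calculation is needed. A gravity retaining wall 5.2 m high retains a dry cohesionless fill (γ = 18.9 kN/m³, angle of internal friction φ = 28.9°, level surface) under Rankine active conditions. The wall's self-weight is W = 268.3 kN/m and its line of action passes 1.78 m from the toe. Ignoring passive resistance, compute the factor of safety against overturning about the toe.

K_a = tan²(45° − 28.9°/2) = 0.3484.
P_a = ½K_aγH² = 0.5×0.3484×18.9×5.2² = 89.02 kN/m, acting at H/3 = 1.733 m above the base.
Overturning moment M_o = P_a × H/3 = 89.02 × 1.733 = 154.3.
Resisting moment M_r = W × 1.78 = 268.3 × 1.78 = 477.6.
FS_overturning = M_r/M_o = 477.6/154.3 = 3.095.

3.10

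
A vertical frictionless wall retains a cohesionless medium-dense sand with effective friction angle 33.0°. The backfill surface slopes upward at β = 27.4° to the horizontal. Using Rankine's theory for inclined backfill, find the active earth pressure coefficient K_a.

K_a = cos β · (cos β − √(cos²β − cos²φ)) / (cos β + √(cos²β − cos²φ)).
cos β = 0.8878, cos φ = 0.8387, √(cos²β − cos²φ) = 0.2913.
K_a = 0.8878 × (0.8878 − 0.2913)/(0.8878 + 0.2913) = 0.4492.

0.449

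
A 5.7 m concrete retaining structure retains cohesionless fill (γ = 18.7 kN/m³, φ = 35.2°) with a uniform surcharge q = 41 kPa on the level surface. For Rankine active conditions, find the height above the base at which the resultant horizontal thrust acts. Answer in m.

K_a = 0.2687.
Triangular part P₁ = ½K_aγH² = 81.62 at H/3 = 1.900 m; rectangular part P₂ = K_a q H = 62.79 at H/2 = 2.850 m.
ȳ = (P₁·1.900 + P₂·2.850)/(P₁+P₂) = 2.313 m.

2.31 m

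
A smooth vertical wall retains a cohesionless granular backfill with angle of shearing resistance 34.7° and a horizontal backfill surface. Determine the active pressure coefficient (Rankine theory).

K_a = tan²(45° − φ/2) = tan²(27.65°) = 0.2745.

0.274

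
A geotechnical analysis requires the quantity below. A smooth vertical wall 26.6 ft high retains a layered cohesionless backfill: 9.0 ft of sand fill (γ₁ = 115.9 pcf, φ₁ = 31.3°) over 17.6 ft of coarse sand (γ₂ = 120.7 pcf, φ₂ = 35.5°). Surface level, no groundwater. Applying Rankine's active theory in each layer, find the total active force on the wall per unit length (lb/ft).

11300 lb/ft

K_a1 = tan²(45°−31.3°/2) = 0.3162; K_a2 = tan²(45°−35.5°/2) = 0.2653.
Layer 1: σ at base = K_a1 γ₁ h₁ = 329.8 psf; P₁ = ½×329.8×9.0 = 1484.
Layer 2: σ_v at top = γ₁h₁ = 1043; σ_h top = K_a2×1043 = 276.7; σ_h base = K_a2×(1043+120.7×17.6) = 840.2.
P₂ = ½(276.7+840.2)×17.6 = 9829. Total P_a = 1484+9829 = 11310 lb/ft.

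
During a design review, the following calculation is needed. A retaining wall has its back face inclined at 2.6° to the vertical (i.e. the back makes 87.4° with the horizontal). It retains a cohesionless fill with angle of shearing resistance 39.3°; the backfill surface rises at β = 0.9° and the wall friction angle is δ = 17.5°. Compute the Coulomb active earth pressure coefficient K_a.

K_a = sin²(α+φ) / [sin²α · sin(α−δ) · (1 + √{sin(φ+δ)sin(φ−β) / (sin(α−δ)sin(α+β))})²].
With α = 87.4°, φ = 39.3°, δ = 17.5°, β = 0.9°: K_a = 0.2255.

0.225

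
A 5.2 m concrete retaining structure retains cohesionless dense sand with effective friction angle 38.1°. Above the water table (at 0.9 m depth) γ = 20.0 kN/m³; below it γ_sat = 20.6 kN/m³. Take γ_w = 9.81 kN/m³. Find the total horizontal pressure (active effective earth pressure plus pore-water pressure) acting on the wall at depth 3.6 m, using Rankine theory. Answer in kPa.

K_a = (1 − sin φ)/(1 + sin φ) = 0.2368.
γ' = 20.6 − 9.81 = 10.79 kN/m³.
Effective vertical stress at 3.6 m: σ'_v = 20.0×0.9 + 10.79×2.70 = 47.13 kPa.
σ'_h = K_a σ'_v = 0.2368 × 47.13 = 11.16 kPa; u = γ_w × 2.70 = 26.49 kPa.
Total σ_h = 11.16 + 26.49 = 37.65 kPa.

37.6 kPa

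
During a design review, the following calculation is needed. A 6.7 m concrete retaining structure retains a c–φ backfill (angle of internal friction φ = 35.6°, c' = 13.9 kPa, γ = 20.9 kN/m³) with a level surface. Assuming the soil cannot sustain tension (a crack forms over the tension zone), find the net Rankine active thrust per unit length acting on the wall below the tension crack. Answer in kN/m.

46.7 kN/m

K_a = 0.2641; √K_a = 0.5139.
Tension-crack depth z_c = 2c/(γ√K_a) = 2×13.9/(20.9×0.5139) = 2.588 m.
σ_a at base = K_a γ H − 2c√K_a = 0.2641×20.9×6.7 − 2×13.9×0.5139 = 22.70 kPa.
P_a = ½ × 22.70 × (H − z_c) = 0.5×22.70×4.112 = 46.67 kN/m.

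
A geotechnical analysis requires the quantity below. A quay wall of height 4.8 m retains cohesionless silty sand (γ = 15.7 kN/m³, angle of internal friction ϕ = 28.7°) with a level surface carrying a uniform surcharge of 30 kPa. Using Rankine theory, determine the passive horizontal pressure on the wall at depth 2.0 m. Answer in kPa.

175 kPa

K_p = (1 + sin φ)/(1 − sin φ) = 2.848.
σ_v = γz + q = 15.7 × 2.0 + 30 = 61.40 kPa.
σ_h = K_p σ_v = 2.848 × 61.40 = 174.9 kPa.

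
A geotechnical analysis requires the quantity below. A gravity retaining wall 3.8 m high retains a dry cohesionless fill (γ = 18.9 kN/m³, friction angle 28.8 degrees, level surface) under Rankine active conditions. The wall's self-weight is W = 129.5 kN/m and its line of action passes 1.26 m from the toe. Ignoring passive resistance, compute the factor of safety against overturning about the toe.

K_a = tan²(45° − 28.8°/2) = 0.3498.
P_a = ½K_aγH² = 0.5×0.3498×18.9×3.8² = 47.73 kN/m, acting at H/3 = 1.267 m above the base.
Overturning moment M_o = P_a × H/3 = 47.73 × 1.267 = 60.45.
Resisting moment M_r = W × 1.26 = 129.5 × 1.26 = 163.2.
FS_overturning = M_r/M_o = 163.2/60.45 = 2.699.

2.70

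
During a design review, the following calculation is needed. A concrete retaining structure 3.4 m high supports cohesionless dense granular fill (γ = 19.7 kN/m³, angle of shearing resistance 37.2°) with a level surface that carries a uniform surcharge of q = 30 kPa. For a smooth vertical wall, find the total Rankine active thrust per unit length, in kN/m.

53.2 kN/m

K_a = tan²(45° − φ/2) = 0.2464.
Soil triangle: ½ K_a γ H² = 0.5×0.2464×19.7×3.4² = 28.06 kN/m.
Surcharge rectangle: K_a q H = 0.2464×30×3.4 = 25.13 kN/m.
Total = 28.06 + 25.13 = 53.19 kN/m.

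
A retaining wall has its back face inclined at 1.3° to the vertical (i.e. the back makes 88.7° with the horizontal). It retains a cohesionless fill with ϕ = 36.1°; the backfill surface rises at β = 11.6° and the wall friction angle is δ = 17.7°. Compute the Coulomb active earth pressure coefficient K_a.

K_a = sin²(α+φ) / [sin²α · sin(α−δ) · (1 + √{sin(φ+δ)sin(φ−β) / (sin(α−δ)sin(α+β))})²].
With α = 88.7°, φ = 36.1°, δ = 17.7°, β = 11.6°: K_a = 0.2788.

0.279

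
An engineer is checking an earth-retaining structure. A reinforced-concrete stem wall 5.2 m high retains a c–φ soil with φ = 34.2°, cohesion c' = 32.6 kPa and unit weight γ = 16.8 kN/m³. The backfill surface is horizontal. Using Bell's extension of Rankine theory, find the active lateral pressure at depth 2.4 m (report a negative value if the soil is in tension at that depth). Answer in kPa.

K_a = (1 − sin φ)/(1 + sin φ) = 0.2803.
σ_a = K_a γ z − 2c√K_a = 0.2803×16.8×2.4 − 2×32.6×0.5295 = -23.22 kPa.

-23.2 kPa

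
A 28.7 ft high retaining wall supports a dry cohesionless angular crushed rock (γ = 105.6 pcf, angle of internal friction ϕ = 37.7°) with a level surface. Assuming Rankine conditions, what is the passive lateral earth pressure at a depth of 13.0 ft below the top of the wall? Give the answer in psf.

K_p = (1 + sin φ)/(1 − sin φ) = 4.148.
σ_h = K_p γ z = 4.148 × 105.6 × 13.0 = 5695 psf.

5690 psf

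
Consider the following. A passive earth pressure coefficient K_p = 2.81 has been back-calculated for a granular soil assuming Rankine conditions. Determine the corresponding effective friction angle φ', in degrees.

28.4°

K_p = (1+sin φ)/(1−sin φ) ⇒ sin φ = (K_p − 1)/(K_p + 1) = 0.4751.
φ = arcsin(0.4751) = 28.36°.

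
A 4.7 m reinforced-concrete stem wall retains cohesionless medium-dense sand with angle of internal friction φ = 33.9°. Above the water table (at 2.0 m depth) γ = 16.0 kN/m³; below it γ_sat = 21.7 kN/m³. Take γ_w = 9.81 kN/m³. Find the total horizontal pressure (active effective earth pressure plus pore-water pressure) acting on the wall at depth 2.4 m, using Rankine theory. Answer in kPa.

14.4 kPa

K_a = (1 − sin φ)/(1 + sin φ) = 0.2839.
γ' = 21.7 − 9.81 = 11.89 kN/m³.
Effective vertical stress at 2.4 m: σ'_v = 16.0×2.0 + 11.89×0.400 = 36.76 kPa.
σ'_h = K_a σ'_v = 0.2839 × 36.76 = 10.44 kPa; u = γ_w × 0.400 = 3.924 kPa.
Total σ_h = 10.44 + 3.924 = 14.36 kPa.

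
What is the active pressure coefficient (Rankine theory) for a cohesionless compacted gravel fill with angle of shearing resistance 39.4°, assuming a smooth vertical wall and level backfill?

0.223

K_a = (1 − sin φ)/(1 + sin φ) = (1 − sin 39.4°)/(1 + sin 39.4°) = 0.2234.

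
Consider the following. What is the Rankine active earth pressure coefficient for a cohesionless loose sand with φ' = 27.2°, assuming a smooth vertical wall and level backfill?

0.373

K_a = (1 − sin φ)/(1 + sin φ) = (1 − sin 27.2°)/(1 + sin 27.2°) = 0.3726.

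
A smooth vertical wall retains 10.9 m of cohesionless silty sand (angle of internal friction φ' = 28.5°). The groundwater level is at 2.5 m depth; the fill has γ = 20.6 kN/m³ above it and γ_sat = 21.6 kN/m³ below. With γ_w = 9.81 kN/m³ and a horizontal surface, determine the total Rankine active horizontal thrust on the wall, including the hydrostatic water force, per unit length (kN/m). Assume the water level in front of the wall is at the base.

K_a = tan²(45° − φ/2) = 0.3540.
γ' = 21.6 − 9.81 = 11.79 kN/m³. Depth below WT = 8.4 m.
σ'_h at WT = K_a γ d_w = 18.23 kPa; at base = 18.23 + K_a γ' × 8.4 = 53.28 kPa.
P₁ (0–2.5 m) = ½×18.23×2.5 = 22.79. P₂ (2.5–10.9 m) = ½(18.23+53.28)×8.4 = 300.3.
P_w = ½ γ_w h₂² = 0.5×9.81×8.4² = 346.1. Total = 22.79+300.3+346.1 = 669.2 kN/m.

669 kN/m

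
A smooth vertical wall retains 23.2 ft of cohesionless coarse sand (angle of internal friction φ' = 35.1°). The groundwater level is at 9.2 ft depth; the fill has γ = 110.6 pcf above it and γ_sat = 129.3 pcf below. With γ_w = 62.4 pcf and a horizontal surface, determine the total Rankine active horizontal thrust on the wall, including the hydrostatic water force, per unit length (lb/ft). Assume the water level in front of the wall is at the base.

13000 lb/ft

K_a = tan²(45° − φ/2) = 0.2698.
γ' = 129.3 − 62.4 = 66.90 pcf. Depth below WT = 14.0 ft.
σ'_h at WT = K_a γ d_w = 274.6 psf; at base = 274.6 + K_a γ' × 14.0 = 527.3 psf.
P₁ (0–9.2 ft) = ½×274.6×9.2 = 1263. P₂ (9.2–23.2 ft) = ½(274.6+527.3)×14.0 = 5613.
P_w = ½ γ_w h₂² = 0.5×62.4×14.0² = 6115. Total = 1263+5613+6115 = 12990 lb/ft.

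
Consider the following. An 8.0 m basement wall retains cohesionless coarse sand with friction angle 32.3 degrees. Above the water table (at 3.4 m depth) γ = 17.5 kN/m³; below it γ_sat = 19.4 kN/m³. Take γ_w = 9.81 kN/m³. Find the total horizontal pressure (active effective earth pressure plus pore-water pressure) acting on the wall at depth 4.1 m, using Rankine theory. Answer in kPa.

K_a = (1 − sin φ)/(1 + sin φ) = 0.3035.
γ' = 19.4 − 9.81 = 9.590 kN/m³.
Effective vertical stress at 4.1 m: σ'_v = 17.5×3.4 + 9.590×0.700 = 66.21 kPa.
σ'_h = K_a σ'_v = 0.3035 × 66.21 = 20.09 kPa; u = γ_w × 0.700 = 6.867 kPa.
Total σ_h = 20.09 + 6.867 = 26.96 kPa.

27.0 kPa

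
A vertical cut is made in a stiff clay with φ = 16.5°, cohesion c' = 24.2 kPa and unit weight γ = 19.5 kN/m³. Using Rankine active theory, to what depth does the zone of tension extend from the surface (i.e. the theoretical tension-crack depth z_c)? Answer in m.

K_a = tan²(45° − 16.5°/2) = 0.5576; √K_a = 0.7467.
The active pressure is zero where K_a γ z = 2c√K_a, so z_c = 2c/(γ√K_a) = 2×24.2/(19.5×0.7467) = 3.324 m.

3.32 m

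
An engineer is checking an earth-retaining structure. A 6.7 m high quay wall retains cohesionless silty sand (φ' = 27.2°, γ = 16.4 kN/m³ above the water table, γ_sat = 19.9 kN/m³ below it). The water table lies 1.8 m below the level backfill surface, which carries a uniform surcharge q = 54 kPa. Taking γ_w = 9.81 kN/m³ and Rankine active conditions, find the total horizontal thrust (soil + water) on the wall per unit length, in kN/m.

K_a = tan²(45° − φ/2) = 0.3726.
γ' = 19.9 − 9.81 = 10.09 kN/m³. h₂ = H − d_w = 4.9 m.
σ'_h: at surface K_a·q = 20.12; at WT K_a(q+γd_w) = 31.12; at base K_a(q+γd_w+γ'h₂) = 49.54 kPa.
P₁ = ½(20.12+31.12)×1.8 = 46.11; P₂ = ½(31.12+49.54)×4.9 = 197.6; P_w = ½γ_w h₂² = 117.8.
Total = 46.11+197.6+117.8 = 361.5 kN/m.

361 kN/m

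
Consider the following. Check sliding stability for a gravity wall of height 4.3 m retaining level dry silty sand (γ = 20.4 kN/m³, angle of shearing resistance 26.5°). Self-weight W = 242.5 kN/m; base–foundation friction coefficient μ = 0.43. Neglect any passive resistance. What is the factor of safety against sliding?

K_a = tan²(45° − 26.5°/2) = 0.3829.
P_a = ½K_aγH² = 0.5×0.3829×20.4×4.3² = 72.22 kN/m, acting at H/3 = 1.433 m above the base.
FS_sliding = μW / P_a = 0.43×242.5 / 72.22 = 1.444.

1.44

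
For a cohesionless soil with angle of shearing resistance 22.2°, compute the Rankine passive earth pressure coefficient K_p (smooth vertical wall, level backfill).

2.21

K_p = (1 + sin φ)/(1 − sin φ) = tan²(45° + 22.2°/2) = 2.215.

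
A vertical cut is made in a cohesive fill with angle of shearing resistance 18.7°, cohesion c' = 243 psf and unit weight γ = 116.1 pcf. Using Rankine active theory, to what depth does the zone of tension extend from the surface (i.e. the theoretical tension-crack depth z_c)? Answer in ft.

K_a = tan²(45° − 18.7°/2) = 0.5144; √K_a = 0.7173.
The active pressure is zero where K_a γ z = 2c√K_a, so z_c = 2c/(γ√K_a) = 2×243/(116.1×0.7173) = 5.836 ft.

5.84 ft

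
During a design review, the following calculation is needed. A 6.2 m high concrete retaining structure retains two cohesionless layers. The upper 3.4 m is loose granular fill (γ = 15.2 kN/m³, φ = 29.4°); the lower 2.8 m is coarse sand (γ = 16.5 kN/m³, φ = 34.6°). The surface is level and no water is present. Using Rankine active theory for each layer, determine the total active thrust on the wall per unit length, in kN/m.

K_a1 = tan²(45°−29.4°/2) = 0.3415; K_a2 = tan²(45°−34.6°/2) = 0.2756.
Layer 1: σ at base = K_a1 γ₁ h₁ = 17.65 kPa; P₁ = ½×17.65×3.4 = 30.00.
Layer 2: σ_v at top = γ₁h₁ = 51.68; σ_h top = K_a2×51.68 = 14.24; σ_h base = K_a2×(51.68+16.5×2.8) = 26.98.
P₂ = ½(14.24+26.98)×2.8 = 57.71. Total P_a = 30.00+57.71 = 87.71 kN/m.

87.7 kN/m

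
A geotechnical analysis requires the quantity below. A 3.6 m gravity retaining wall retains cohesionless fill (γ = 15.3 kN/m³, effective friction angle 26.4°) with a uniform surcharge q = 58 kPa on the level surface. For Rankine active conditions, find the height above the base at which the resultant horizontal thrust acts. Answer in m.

1.61 m

K_a = 0.3844.
Triangular part P₁ = ½K_aγH² = 38.11 at H/3 = 1.200 m; rectangular part P₂ = K_a q H = 80.27 at H/2 = 1.800 m.
ȳ = (P₁·1.200 + P₂·1.800)/(P₁+P₂) = 1.607 m.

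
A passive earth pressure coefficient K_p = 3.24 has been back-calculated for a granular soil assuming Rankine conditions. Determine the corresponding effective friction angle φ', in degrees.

31.9°

K_p = (1+sin φ)/(1−sin φ) ⇒ sin φ = (K_p − 1)/(K_p + 1) = 0.5283.
φ = arcsin(0.5283) = 31.89°.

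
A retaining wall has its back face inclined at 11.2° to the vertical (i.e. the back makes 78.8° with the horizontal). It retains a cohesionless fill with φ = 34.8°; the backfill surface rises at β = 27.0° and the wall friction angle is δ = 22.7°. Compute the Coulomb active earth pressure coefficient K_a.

K_a = sin²(α+φ) / [sin²α · sin(α−δ) · (1 + √{sin(φ+δ)sin(φ−β) / (sin(α−δ)sin(α+β))})²].
With α = 78.8°, φ = 34.8°, δ = 22.7°, β = 27.0°: K_a = 0.5532.

0.553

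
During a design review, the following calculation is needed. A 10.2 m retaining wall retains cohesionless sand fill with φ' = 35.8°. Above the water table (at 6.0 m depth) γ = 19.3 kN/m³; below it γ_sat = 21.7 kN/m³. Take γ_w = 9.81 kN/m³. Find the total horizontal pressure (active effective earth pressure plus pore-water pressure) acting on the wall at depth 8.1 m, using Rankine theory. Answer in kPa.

K_a = (1 − sin φ)/(1 + sin φ) = 0.2619.
γ' = 21.7 − 9.81 = 11.89 kN/m³.
Effective vertical stress at 8.1 m: σ'_v = 19.3×6.0 + 11.89×2.10 = 140.8 kPa.
σ'_h = K_a σ'_v = 0.2619 × 140.8 = 36.86 kPa; u = γ_w × 2.10 = 20.60 kPa.
Total σ_h = 36.86 + 20.60 = 57.46 kPa.

57.5 kPa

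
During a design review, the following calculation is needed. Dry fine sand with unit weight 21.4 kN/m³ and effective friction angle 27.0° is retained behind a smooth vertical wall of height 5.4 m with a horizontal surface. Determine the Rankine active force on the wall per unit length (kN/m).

117 kN/m

K_a = tan²(45° − φ/2) = 0.3755.
P_a = ½ K_a γ H² = 0.5 × 0.3755 × 21.4 × 5.4² = 117.2 kN/m.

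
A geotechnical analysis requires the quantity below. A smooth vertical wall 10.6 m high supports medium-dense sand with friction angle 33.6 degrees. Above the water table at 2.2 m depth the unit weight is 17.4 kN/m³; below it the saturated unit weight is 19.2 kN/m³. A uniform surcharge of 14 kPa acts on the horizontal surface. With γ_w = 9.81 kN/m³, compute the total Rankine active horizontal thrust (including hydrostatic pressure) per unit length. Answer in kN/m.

589 kN/m

K_a = tan²(45° − φ/2) = 0.2875.
γ' = 19.2 − 9.81 = 9.390 kN/m³. h₂ = H − d_w = 8.4 m.
σ'_h: at surface K_a·q = 4.025; at WT K_a(q+γd_w) = 15.03; at base K_a(q+γd_w+γ'h₂) = 37.71 kPa.
P₁ = ½(4.025+15.03)×2.2 = 20.96; P₂ = ½(15.03+37.71)×8.4 = 221.5; P_w = ½γ_w h₂² = 346.1.
Total = 20.96+221.5+346.1 = 588.6 kN/m.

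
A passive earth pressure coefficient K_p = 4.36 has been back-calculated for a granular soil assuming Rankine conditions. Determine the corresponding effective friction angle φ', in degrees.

38.8°

K_p = (1+sin φ)/(1−sin φ) ⇒ sin φ = (K_p − 1)/(K_p + 1) = 0.6269.
φ = arcsin(0.6269) = 38.82°.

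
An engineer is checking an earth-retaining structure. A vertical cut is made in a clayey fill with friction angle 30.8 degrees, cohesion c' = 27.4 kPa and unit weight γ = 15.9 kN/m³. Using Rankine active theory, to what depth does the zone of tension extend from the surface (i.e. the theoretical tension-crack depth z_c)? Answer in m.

K_a = tan²(45° − 30.8°/2) = 0.3227; √K_a = 0.5681.
The active pressure is zero where K_a γ z = 2c√K_a, so z_c = 2c/(γ√K_a) = 2×27.4/(15.9×0.5681) = 6.067 m.

6.07 m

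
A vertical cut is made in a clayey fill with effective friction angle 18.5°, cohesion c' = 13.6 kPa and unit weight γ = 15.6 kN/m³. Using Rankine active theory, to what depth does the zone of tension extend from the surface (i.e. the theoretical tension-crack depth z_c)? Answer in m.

2.42 m

K_a = tan²(45° − 18.5°/2) = 0.5183; √K_a = 0.7199.
The active pressure is zero where K_a γ z = 2c√K_a, so z_c = 2c/(γ√K_a) = 2×13.6/(15.6×0.7199) = 2.422 m.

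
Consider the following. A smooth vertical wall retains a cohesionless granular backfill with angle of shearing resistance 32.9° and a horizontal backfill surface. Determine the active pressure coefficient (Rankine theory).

0.296

K_a = tan²(45° − φ/2) = tan²(28.55°) = 0.2960.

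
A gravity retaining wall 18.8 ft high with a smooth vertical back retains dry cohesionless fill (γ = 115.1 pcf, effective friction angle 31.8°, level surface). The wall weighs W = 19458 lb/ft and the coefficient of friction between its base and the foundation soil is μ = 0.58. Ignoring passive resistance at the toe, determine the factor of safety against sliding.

K_a = tan²(45° − 31.8°/2) = 0.3098.
P_a = ½K_aγH² = 0.5×0.3098×115.1×18.8² = 6301 lb/ft, acting at H/3 = 6.267 ft above the base.
FS_sliding = μW / P_a = 0.58×19458 / 6301 = 1.791.

1.79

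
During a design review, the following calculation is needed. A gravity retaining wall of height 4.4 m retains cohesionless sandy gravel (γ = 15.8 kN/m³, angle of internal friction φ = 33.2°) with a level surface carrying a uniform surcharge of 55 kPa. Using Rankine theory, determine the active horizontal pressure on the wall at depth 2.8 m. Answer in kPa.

K_a = (1 − sin φ)/(1 + sin φ) = 0.2924.
σ_v = γz + q = 15.8 × 2.8 + 55 = 99.24 kPa.
σ_h = K_a σ_v = 0.2924 × 99.24 = 29.01 kPa.

29.0 kPa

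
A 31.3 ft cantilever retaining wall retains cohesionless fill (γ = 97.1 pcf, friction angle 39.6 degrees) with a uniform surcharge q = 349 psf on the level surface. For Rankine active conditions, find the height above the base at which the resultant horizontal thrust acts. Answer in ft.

11.4 ft

K_a = 0.2214.
Triangular part P₁ = ½K_aγH² = 10530 at H/3 = 10.43 ft; rectangular part P₂ = K_a q H = 2419 at H/2 = 15.65 ft.
ȳ = (P₁·10.43 + P₂·15.65)/(P₁+P₂) = 11.41 ft.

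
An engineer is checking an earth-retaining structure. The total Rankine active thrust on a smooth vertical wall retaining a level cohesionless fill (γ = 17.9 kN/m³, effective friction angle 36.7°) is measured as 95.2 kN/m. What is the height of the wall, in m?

6.50 m

K_a = 0.2519. P_a = ½ K_a γ H² ⇒ H = √(2P_a/(K_a γ)).
H = √(2×95.2/(0.2519×17.9)) = 6.499 m.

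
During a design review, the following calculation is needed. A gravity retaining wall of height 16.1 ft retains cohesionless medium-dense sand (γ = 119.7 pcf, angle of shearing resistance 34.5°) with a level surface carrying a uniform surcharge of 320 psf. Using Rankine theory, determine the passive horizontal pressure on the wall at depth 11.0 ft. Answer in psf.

K_p = (1 + sin φ)/(1 − sin φ) = 3.613.
σ_v = γz + q = 119.7 × 11.0 + 320 = 1637 psf.
σ_h = K_p σ_v = 3.613 × 1637 = 5913 psf.

5910 psf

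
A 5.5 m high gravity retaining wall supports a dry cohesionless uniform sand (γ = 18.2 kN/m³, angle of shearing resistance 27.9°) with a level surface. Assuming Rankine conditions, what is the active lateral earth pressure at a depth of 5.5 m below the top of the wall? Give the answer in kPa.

K_a = (1 − sin φ)/(1 + sin φ) = 0.3625.
σ_h = K_a γ z = 0.3625 × 18.2 × 5.5 = 36.28 kPa.

36.3 kPa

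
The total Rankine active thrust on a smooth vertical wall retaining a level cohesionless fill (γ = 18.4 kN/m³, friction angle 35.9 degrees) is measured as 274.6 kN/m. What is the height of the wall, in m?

10.7 m

K_a = 0.2607. P_a = ½ K_a γ H² ⇒ H = √(2P_a/(K_a γ)).
H = √(2×274.6/(0.2607×18.4)) = 10.70 m.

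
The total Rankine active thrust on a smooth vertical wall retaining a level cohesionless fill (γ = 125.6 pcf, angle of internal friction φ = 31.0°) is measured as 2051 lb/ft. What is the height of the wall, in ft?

K_a = 0.3201. P_a = ½ K_a γ H² ⇒ H = √(2P_a/(K_a γ)).
H = √(2×2051/(0.3201×125.6)) = 10.10 ft.

10.1 ft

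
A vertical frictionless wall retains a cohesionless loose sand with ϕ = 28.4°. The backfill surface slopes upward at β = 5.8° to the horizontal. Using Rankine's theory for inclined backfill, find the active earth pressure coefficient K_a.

K_a = cos β · (cos β − √(cos²β − cos²φ)) / (cos β + √(cos²β − cos²φ)).
cos β = 0.9949, cos φ = 0.8796, √(cos²β − cos²φ) = 0.4648.
K_a = 0.9949 × (0.9949 − 0.4648)/(0.9949 + 0.4648) = 0.3613.

0.361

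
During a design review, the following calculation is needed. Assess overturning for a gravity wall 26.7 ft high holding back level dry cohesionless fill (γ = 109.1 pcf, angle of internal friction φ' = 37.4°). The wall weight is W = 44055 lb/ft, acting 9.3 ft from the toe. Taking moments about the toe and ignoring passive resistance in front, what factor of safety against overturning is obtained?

4.85

K_a = tan²(45° − 37.4°/2) = 0.2443.
P_a = ½K_aγH² = 0.5×0.2443×109.1×26.7² = 9499 lb/ft, acting at H/3 = 8.900 ft above the base.
Overturning moment M_o = P_a × H/3 = 9499 × 8.900 = 84540.
Resisting moment M_r = W × 9.3 = 44055 × 9.3 = 409700.
FS_overturning = M_r/M_o = 409700/84540 = 4.846.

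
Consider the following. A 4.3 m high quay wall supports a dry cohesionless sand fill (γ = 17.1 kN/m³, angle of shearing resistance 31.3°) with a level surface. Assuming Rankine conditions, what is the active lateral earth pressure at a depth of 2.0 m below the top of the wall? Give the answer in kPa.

10.8 kPa

K_a = (1 − sin φ)/(1 + sin φ) = 0.3162.
σ_h = K_a γ z = 0.3162 × 17.1 × 2.0 = 10.81 kPa.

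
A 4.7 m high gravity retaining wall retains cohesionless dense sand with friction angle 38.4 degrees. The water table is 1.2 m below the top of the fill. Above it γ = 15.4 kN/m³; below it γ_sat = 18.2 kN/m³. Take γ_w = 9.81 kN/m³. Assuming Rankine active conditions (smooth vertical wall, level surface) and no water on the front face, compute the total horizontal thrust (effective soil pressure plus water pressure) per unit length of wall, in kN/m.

89.8 kN/m

K_a = tan²(45° − φ/2) = 0.2337.
γ' = 18.2 − 9.81 = 8.390 kN/m³. Depth below WT = 3.5 m.
σ'_h at WT = K_a γ d_w = 4.319 kPa; at base = 4.319 + K_a γ' × 3.5 = 11.18 kPa.
P₁ (0–1.2 m) = ½×4.319×1.2 = 2.591. P₂ (1.2–4.7 m) = ½(4.319+11.18)×3.5 = 27.12.
P_w = ½ γ_w h₂² = 0.5×9.81×3.5² = 60.09. Total = 2.591+27.12+60.09 = 89.80 kN/m.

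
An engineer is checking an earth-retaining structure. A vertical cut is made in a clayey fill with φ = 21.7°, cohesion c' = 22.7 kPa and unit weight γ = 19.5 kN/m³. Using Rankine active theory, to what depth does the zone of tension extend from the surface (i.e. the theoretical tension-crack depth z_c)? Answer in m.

3.43 m

K_a = tan²(45° − 21.7°/2) = 0.4601; √K_a = 0.6783.
The active pressure is zero where K_a γ z = 2c√K_a, so z_c = 2c/(γ√K_a) = 2×22.7/(19.5×0.6783) = 3.432 m.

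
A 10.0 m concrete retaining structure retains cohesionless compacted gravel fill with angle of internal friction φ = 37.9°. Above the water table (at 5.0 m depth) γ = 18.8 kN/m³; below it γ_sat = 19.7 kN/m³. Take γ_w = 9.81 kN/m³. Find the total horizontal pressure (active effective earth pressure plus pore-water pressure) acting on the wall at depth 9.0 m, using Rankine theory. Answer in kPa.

K_a = (1 − sin φ)/(1 + sin φ) = 0.2389.
γ' = 19.7 − 9.81 = 9.890 kN/m³.
Effective vertical stress at 9.0 m: σ'_v = 18.8×5.0 + 9.890×4.00 = 133.6 kPa.
σ'_h = K_a σ'_v = 0.2389 × 133.6 = 31.91 kPa; u = γ_w × 4.00 = 39.24 kPa.
Total σ_h = 31.91 + 39.24 = 71.15 kPa.

71.2 kPa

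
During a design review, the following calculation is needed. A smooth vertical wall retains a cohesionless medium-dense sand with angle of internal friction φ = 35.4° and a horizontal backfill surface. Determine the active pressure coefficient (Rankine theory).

K_a = (1 − sin φ)/(1 + sin φ) = (1 − sin 35.4°)/(1 + sin 35.4°) = 0.2664.

0.266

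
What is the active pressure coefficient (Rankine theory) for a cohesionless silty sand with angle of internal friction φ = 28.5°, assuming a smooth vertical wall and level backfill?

K_a = tan²(45° − φ/2) = tan²(30.75°) = 0.3540.

0.354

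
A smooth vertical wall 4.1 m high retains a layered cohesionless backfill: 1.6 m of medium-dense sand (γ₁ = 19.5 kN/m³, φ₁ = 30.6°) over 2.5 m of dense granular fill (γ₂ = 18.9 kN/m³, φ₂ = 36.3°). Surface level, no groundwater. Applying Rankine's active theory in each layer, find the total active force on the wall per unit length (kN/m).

K_a1 = tan²(45°−30.6°/2) = 0.3253; K_a2 = tan²(45°−36.3°/2) = 0.2563.
Layer 1: σ at base = K_a1 γ₁ h₁ = 10.15 kPa; P₁ = ½×10.15×1.6 = 8.121.
Layer 2: σ_v at top = γ₁h₁ = 31.20; σ_h top = K_a2×31.20 = 7.996; σ_h base = K_a2×(31.20+18.9×2.5) = 20.10.
P₂ = ½(7.996+20.10)×2.5 = 35.13. Total P_a = 8.121+35.13 = 43.25 kN/m.

43.2 kN/m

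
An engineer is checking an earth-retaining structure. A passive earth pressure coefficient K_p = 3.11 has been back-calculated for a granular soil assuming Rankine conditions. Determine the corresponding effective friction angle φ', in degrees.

30.9°

K_p = (1+sin φ)/(1−sin φ) ⇒ sin φ = (K_p − 1)/(K_p + 1) = 0.5134.
φ = arcsin(0.5134) = 30.89°.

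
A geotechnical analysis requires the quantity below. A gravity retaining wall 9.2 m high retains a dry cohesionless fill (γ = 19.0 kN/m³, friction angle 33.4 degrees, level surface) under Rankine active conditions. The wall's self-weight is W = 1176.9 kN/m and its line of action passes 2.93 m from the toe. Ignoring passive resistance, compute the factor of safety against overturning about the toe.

K_a = tan²(45° − 33.4°/2) = 0.2899.
P_a = ½K_aγH² = 0.5×0.2899×19.0×9.2² = 233.1 kN/m, acting at H/3 = 3.067 m above the base.
Overturning moment M_o = P_a × H/3 = 233.1 × 3.067 = 714.9.
Resisting moment M_r = W × 2.93 = 1176.9 × 2.93 = 3448.
FS_overturning = M_r/M_o = 3448/714.9 = 4.823.

4.82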